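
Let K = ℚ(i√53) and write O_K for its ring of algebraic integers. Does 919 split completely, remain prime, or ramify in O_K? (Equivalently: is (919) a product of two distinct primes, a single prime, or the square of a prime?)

919 splits in O_K

Since -53 ≢ 1 mod 4, the ring of integers is ℤ[√-53] with discriminant 4·(-53) = -212.
919 ∤ -212, so 919 is unramified.
(-53/919) = 866^459 mod 919 = 1, giving Legendre symbol 1.
d is a quadratic residue mod p, hence 919 splits in O_K.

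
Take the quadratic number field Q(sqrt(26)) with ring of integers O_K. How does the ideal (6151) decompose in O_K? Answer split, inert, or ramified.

d = 26 ≡ 2 (mod 4), so O_K = ℤ[√26] and disc(K) = 4d = 104.
Since gcd(6151, 104) = 1 the prime 6151 does not ramify.
(26/6151) = 26^3075 mod 6151 = 6150, giving Legendre symbol -1.
(26/6151) = -1, so 6151 is inert.

6151 remains inert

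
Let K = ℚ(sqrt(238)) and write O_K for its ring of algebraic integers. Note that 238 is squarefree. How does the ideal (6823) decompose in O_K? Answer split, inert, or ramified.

p is inert

238 mod 4 = 2, hence disc K = 4·238 = 952 and O_K = ℤ[√238].
disc(K) = 952 is not divisible by 6823; 6823 is unramified.
Compute (238/6823) via Euler: 238^((6823-1)/2) mod 6823 = 6822, so (238/6823) = -1.
d is a non-residue mod p, hence 6823 remains inert in O_K.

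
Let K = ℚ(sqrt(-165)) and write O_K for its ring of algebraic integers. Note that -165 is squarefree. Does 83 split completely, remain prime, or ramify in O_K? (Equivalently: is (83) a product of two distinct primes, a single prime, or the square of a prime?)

d = -165 ≡ 3 (mod 4), so O_K = ℤ[√-165] and disc(K) = 4d = -660.
83 ∤ -660, so 83 is unramified.
(-165/83) = 1^41 mod 83 = 1, giving Legendre symbol 1.
(-165/83) = 1, so 83 splits.

splits completely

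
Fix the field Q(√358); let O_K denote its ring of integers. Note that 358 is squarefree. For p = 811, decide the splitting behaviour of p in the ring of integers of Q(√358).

Since 358 ≢ 1 mod 4, the ring of integers is ℤ[√358] with discriminant 4·358 = 1432.
disc(K) = 1432 is not divisible by 811; 811 is unramified.
Legendre symbol by Euler's criterion: (358/811) ≡ 358^405 ≡ 1 (mod 811), i.e. (358/811) = 1.
d is a quadratic residue mod p, hence 811 splits in O_K.

split — (811) = 𝔭₁𝔭₂ with 𝔭₁ ≠ 𝔭₂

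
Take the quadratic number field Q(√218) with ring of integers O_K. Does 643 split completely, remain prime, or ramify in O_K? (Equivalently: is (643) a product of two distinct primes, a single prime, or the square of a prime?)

p splits

218 mod 4 = 2, hence disc K = 4·218 = 872 and O_K = ℤ[√218].
disc(K) = 872 is not divisible by 643; 643 is unramified.
Euler's criterion: 218^321 mod 643 = 1. Thus (218|643) = 1.
Legendre symbol 1 ⇒ 643 is split.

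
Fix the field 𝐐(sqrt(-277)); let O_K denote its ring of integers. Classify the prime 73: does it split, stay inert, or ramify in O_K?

Since -277 ≢ 1 mod 4, the ring of integers is ℤ[√-277] with discriminant 4·(-277) = -1108.
73 ∤ -1108, so 73 is unramified.
Compute (-277/73) via Euler: 15^((73-1)/2) mod 73 = 72, so (-277/73) = -1.
Legendre symbol -1 ⇒ 73 is inert.

73 remains inert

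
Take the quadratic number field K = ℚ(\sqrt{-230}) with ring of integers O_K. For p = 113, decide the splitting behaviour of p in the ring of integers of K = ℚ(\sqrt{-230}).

splits completely

-230 mod 4 = 2, hence disc K = 4·(-230) = -920 and O_K = ℤ[√-230].
113 ∤ -920, so 113 is unramified.
Legendre symbol by Euler's criterion: (-230/113) ≡ (-230)^56 ≡ 1 (mod 113), i.e. (-230/113) = 1.
Legendre symbol 1 ⇒ 113 is split.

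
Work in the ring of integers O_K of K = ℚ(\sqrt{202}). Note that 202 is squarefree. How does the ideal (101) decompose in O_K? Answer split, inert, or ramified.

Since 202 ≢ 1 mod 4, the ring of integers is ℤ[√202] with discriminant 4·202 = 808.
disc(K) = 808 = 101·8, so p = 101 is ramified.

ramified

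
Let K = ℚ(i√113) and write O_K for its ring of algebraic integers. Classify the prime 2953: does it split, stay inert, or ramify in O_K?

-113 mod 4 = 3, hence disc K = 4·(-113) = -452 and O_K = ℤ[√-113].
2953 ∤ -452, so 2953 is unramified.
Compute (-113/2953) via Euler: 2840^((2953-1)/2) mod 2953 = 1, so (-113/2953) = 1.
(-113/2953) = 1, so 2953 splits.

split — (2953) = 𝔭₁𝔭₂ with 𝔭₁ ≠ 𝔭₂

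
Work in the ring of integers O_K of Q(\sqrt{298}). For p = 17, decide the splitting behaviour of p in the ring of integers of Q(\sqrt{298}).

298 mod 4 = 2, hence disc K = 4·298 = 1192 and O_K = ℤ[√298].
Since gcd(17, 1192) = 1 the prime 17 does not ramify.
Legendre symbol by Euler's criterion: (298/17) ≡ 298^8 ≡ 1 (mod 17), i.e. (298/17) = 1.
d is a quadratic residue mod p, hence 17 splits in O_K.

split — (17) = 𝔭₁𝔭₂ with 𝔭₁ ≠ 𝔭₂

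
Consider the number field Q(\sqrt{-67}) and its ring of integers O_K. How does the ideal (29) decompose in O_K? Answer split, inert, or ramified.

splits completely

Since -67 ≡ 1 mod 4, the ring of integers is ℤ[(1+√-67)/2] with discriminant -67.
disc(K) = -67 is not divisible by 29; 29 is unramified.
Euler's criterion: (-67)^14 mod 29 = 1. Thus (-67|29) = 1.
Legendre symbol 1 ⇒ 29 is split.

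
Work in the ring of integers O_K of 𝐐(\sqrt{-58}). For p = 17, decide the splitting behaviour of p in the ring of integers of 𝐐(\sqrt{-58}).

d = -58 ≡ 2 (mod 4), so O_K = ℤ[√-58] and disc(K) = 4d = -232.
Since gcd(17, -232) = 1 the prime 17 does not ramify.
Legendre symbol by Euler's criterion: (-58/17) ≡ (-58)^8 ≡ 16 (mod 17), i.e. (-58/17) = -1.
d is a non-residue mod p, hence 17 remains inert in O_K.

p is inert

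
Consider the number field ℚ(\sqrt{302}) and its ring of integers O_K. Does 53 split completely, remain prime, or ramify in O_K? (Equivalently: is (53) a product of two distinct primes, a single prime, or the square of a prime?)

split

d = 302 ≡ 2 (mod 4), so O_K = ℤ[√302] and disc(K) = 4d = 1208.
Since gcd(53, 1208) = 1 the prime 53 does not ramify.
Legendre symbol by Euler's criterion: (302/53) ≡ 302^26 ≡ 1 (mod 53), i.e. (302/53) = 1.
Legendre symbol 1 ⇒ 53 is split.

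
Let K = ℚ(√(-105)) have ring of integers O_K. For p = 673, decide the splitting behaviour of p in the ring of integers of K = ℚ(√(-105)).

remains prime (inert)

-105 mod 4 = 3, hence disc K = 4·(-105) = -420 and O_K = ℤ[√-105].
Since gcd(673, -420) = 1 the prime 673 does not ramify.
Euler's criterion: (-105)^336 mod 673 = 672. Thus (-105|673) = -1.
Legendre symbol -1 ⇒ 673 is inert.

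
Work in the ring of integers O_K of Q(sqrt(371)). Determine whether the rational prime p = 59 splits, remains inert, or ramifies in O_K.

371 mod 4 = 3, hence disc K = 4·371 = 1484 and O_K = ℤ[√371].
59 ∤ 1484, so 59 is unramified.
Legendre symbol by Euler's criterion: (371/59) ≡ 371^29 ≡ 1 (mod 59), i.e. (371/59) = 1.
(371/59) = 1, so 59 splits.

split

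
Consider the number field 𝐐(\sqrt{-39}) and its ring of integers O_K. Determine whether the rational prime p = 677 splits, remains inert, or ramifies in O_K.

inert — (677) stays prime in O_K

-39 mod 4 = 1, hence disc K = -39 and O_K = ℤ[(1+√-39)/2].
disc(K) = -39 is not divisible by 677; 677 is unramified.
(-39/677) = 638^338 mod 677 = 676, giving Legendre symbol -1.
(-39/677) = -1, so 677 is inert.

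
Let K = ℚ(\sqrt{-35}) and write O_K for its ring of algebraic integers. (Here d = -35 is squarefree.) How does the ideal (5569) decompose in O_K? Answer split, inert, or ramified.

-35 mod 4 = 1, hence disc K = -35 and O_K = ℤ[(1+√-35)/2].
5569 ∤ -35, so 5569 is unramified.
Euler's criterion: (-35)^2784 mod 5569 = 1. Thus (-35|5569) = 1.
(-35/5569) = 1, so 5569 splits.

5569 splits in O_K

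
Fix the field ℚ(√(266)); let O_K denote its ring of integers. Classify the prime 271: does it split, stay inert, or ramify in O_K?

271 remains inert

d = 266 ≡ 2 (mod 4), so O_K = ℤ[√266] and disc(K) = 4d = 1064.
Since gcd(271, 1064) = 1 the prime 271 does not ramify.
Euler's criterion: 266^135 mod 271 = 270. Thus (266|271) = -1.
(266/271) = -1, so 271 is inert.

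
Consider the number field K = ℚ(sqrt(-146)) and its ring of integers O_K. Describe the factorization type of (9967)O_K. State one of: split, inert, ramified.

split

d = -146 ≡ 2 (mod 4), so O_K = ℤ[√-146] and disc(K) = 4d = -584.
Since gcd(9967, -584) = 1 the prime 9967 does not ramify.
(-146/9967) = 9821^4983 mod 9967 = 1, giving Legendre symbol 1.
Legendre symbol 1 ⇒ 9967 is split.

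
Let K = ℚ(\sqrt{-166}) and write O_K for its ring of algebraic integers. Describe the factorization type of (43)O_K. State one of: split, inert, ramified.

d = -166 ≡ 2 (mod 4), so O_K = ℤ[√-166] and disc(K) = 4d = -664.
43 ∤ -664, so 43 is unramified.
(-166/43) = 6^21 mod 43 = 1, giving Legendre symbol 1.
Legendre symbol 1 ⇒ 43 is split.

split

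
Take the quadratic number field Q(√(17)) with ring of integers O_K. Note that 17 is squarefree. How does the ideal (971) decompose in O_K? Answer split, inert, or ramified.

splits completely

d = 17 ≡ 1 (mod 4), so O_K = ℤ[(1+√17)/2] and disc(K) = d = 17.
971 ∤ 17, so 971 is unramified.
Euler's criterion: 17^485 mod 971 = 1. Thus (17|971) = 1.
(17/971) = 1, so 971 splits.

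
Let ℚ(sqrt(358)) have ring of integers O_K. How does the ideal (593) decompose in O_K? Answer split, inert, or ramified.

d = 358 ≡ 2 (mod 4), so O_K = ℤ[√358] and disc(K) = 4d = 1432.
disc(K) = 1432 is not divisible by 593; 593 is unramified.
Compute (358/593) via Euler: 358^((593-1)/2) mod 593 = 1, so (358/593) = 1.
(358/593) = 1, so 593 splits.

p splits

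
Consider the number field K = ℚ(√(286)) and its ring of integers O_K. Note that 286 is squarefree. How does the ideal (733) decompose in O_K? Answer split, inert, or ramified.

inert

Since 286 ≢ 1 mod 4, the ring of integers is ℤ[√286] with discriminant 4·286 = 1144.
733 ∤ 1144, so 733 is unramified.
Legendre symbol by Euler's criterion: (286/733) ≡ 286^366 ≡ 732 (mod 733), i.e. (286/733) = -1.
Legendre symbol -1 ⇒ 733 is inert.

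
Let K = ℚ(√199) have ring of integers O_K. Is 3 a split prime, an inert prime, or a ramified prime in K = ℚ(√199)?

199 mod 4 = 3, hence disc K = 4·199 = 796 and O_K = ℤ[√199].
disc(K) = 796 is not divisible by 3; 3 is unramified.
(199/3) = 1^1 mod 3 = 1, giving Legendre symbol 1.
(199/3) = 1, so 3 splits.

splits completely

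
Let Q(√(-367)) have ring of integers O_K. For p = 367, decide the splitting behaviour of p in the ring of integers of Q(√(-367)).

Since -367 ≡ 1 mod 4, the ring of integers is ℤ[(1+√-367)/2] with discriminant -367.
Ramification test: 367 | -367. The prime 367 ramifies in K.

p ramifies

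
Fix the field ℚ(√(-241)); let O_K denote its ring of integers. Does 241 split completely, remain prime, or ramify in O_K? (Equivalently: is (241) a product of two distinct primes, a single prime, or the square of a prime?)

d = -241 ≡ 3 (mod 4), so O_K = ℤ[√-241] and disc(K) = 4d = -964.
241 divides disc(K) = -964, so 241 ramifies.

ramified — (241) = 𝔭²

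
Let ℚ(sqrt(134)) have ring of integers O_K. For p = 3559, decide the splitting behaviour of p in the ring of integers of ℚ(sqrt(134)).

split

134 mod 4 = 2, hence disc K = 4·134 = 536 and O_K = ℤ[√134].
disc(K) = 536 is not divisible by 3559; 3559 is unramified.
Euler's criterion: 134^1779 mod 3559 = 1. Thus (134|3559) = 1.
(134/3559) = 1, so 3559 splits.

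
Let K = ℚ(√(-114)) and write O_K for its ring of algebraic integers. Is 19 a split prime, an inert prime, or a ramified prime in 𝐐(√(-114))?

-114 mod 4 = 2, hence disc K = 4·(-114) = -456 and O_K = ℤ[√-114].
disc(K) = -456 = 19·(-24), so p = 19 is ramified.

ramified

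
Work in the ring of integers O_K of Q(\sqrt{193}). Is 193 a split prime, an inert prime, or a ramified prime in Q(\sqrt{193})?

ramified

193 mod 4 = 1, hence disc K = 193 and O_K = ℤ[(1+√193)/2].
Ramification test: 193 | 193. The prime 193 ramifies in K.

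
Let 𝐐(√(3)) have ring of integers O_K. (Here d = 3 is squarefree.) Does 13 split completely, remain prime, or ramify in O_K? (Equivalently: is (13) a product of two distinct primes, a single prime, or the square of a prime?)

Since 3 ≢ 1 mod 4, the ring of integers is ℤ[√3] with discriminant 4·3 = 12.
disc(K) = 12 is not divisible by 13; 13 is unramified.
(3/13) = 3^6 mod 13 = 1, giving Legendre symbol 1.
(3/13) = 1, so 13 splits.

p splits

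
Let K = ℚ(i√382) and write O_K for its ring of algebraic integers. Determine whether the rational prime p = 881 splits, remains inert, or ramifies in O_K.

Since -382 ≢ 1 mod 4, the ring of integers is ℤ[√-382] with discriminant 4·(-382) = -1528.
Since gcd(881, -1528) = 1 the prime 881 does not ramify.
Legendre symbol by Euler's criterion: (-382/881) ≡ (-382)^440 ≡ 1 (mod 881), i.e. (-382/881) = 1.
(-382/881) = 1, so 881 splits.

split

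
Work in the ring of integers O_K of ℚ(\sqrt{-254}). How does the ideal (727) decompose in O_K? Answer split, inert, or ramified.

Since -254 ≢ 1 mod 4, the ring of integers is ℤ[√-254] with discriminant 4·(-254) = -1016.
Since gcd(727, -1016) = 1 the prime 727 does not ramify.
Legendre symbol by Euler's criterion: (-254/727) ≡ (-254)^363 ≡ 726 (mod 727), i.e. (-254/727) = -1.
(-254/727) = -1, so 727 is inert.

727 remains inert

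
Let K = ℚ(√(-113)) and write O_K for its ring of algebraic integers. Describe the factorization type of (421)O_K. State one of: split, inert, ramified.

d = -113 ≡ 3 (mod 4), so O_K = ℤ[√-113] and disc(K) = 4d = -452.
Since gcd(421, -452) = 1 the prime 421 does not ramify.
Legendre symbol by Euler's criterion: (-113/421) ≡ (-113)^210 ≡ 1 (mod 421), i.e. (-113/421) = 1.
(-113/421) = 1, so 421 splits.

421 splits in O_K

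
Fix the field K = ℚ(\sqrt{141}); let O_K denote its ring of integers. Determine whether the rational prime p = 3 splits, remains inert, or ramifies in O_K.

3 is ramified

d = 141 ≡ 1 (mod 4), so O_K = ℤ[(1+√141)/2] and disc(K) = d = 141.
Ramification test: 3 | 141. The prime 3 ramifies in K.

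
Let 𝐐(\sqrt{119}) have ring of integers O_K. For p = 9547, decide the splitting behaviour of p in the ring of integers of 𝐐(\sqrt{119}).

d = 119 ≡ 3 (mod 4), so O_K = ℤ[√119] and disc(K) = 4d = 476.
Since gcd(9547, 476) = 1 the prime 9547 does not ramify.
Legendre symbol by Euler's criterion: (119/9547) ≡ 119^4773 ≡ 9546 (mod 9547), i.e. (119/9547) = -1.
(119/9547) = -1, so 9547 is inert.

inert — (9547) stays prime in O_K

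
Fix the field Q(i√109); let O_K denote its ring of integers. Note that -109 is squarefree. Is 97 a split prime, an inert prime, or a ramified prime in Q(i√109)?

splits completely

Since -109 ≢ 1 mod 4, the ring of integers is ℤ[√-109] with discriminant 4·(-109) = -436.
97 ∤ -436, so 97 is unramified.
(-109/97) = 85^48 mod 97 = 1, giving Legendre symbol 1.
(-109/97) = 1, so 97 splits.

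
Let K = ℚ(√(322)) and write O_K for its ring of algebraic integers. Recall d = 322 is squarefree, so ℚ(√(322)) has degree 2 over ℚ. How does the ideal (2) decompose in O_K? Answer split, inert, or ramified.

p ramifies

Since 322 ≢ 1 mod 4, the ring of integers is ℤ[√322] with discriminant 4·322 = 1288.
disc(K) = 1288 = 2·644, so p = 2 is ramified.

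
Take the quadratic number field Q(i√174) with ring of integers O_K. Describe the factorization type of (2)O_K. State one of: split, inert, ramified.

d = -174 ≡ 2 (mod 4), so O_K = ℤ[√-174] and disc(K) = 4d = -696.
disc(K) = -696 = 2·(-348), so p = 2 is ramified.

p ramifies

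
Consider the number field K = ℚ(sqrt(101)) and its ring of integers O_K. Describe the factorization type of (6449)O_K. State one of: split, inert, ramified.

p is inert

d = 101 ≡ 1 (mod 4), so O_K = ℤ[(1+√101)/2] and disc(K) = d = 101.
6449 ∤ 101, so 6449 is unramified.
Legendre symbol by Euler's criterion: (101/6449) ≡ 101^3224 ≡ 6448 (mod 6449), i.e. (101/6449) = -1.
d is a non-residue mod p, hence 6449 remains inert in O_K.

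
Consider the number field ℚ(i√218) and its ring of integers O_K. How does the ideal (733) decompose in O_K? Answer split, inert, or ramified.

split — (733) = 𝔭₁𝔭₂ with 𝔭₁ ≠ 𝔭₂

-218 mod 4 = 2, hence disc K = 4·(-218) = -872 and O_K = ℤ[√-218].
Since gcd(733, -872) = 1 the prime 733 does not ramify.
Euler's criterion: (-218)^366 mod 733 = 1. Thus (-218|733) = 1.
Legendre symbol 1 ⇒ 733 is split.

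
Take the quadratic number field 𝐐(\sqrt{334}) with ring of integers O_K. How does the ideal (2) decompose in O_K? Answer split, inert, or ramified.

334 mod 4 = 2, hence disc K = 4·334 = 1336 and O_K = ℤ[√334].
disc(K) = 1336 = 2·668, so p = 2 is ramified.

ramified — (2) = 𝔭²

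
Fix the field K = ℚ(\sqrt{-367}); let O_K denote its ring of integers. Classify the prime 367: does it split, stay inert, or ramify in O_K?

d = -367 ≡ 1 (mod 4), so O_K = ℤ[(1+√-367)/2] and disc(K) = d = -367.
367 divides disc(K) = -367, so 367 ramifies.

p ramifies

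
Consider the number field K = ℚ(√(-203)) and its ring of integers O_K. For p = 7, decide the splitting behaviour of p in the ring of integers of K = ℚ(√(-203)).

-203 mod 4 = 1, hence disc K = -203 and O_K = ℤ[(1+√-203)/2].
7 divides disc(K) = -203, so 7 ramifies.

p ramifies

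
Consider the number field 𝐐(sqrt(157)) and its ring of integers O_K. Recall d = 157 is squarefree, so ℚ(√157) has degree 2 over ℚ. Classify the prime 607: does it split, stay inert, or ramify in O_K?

157 mod 4 = 1, hence disc K = 157 and O_K = ℤ[(1+√157)/2].
Since gcd(607, 157) = 1 the prime 607 does not ramify.
(157/607) = 157^303 mod 607 = 606, giving Legendre symbol -1.
d is a non-residue mod p, hence 607 remains inert in O_K.

607 remains inert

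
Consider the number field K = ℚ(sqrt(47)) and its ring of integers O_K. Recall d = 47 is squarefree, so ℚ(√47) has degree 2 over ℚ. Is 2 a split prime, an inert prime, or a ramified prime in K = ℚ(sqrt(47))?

p ramifies

d = 47 ≡ 3 (mod 4), so O_K = ℤ[√47] and disc(K) = 4d = 188.
2 divides disc(K) = 188, so 2 ramifies.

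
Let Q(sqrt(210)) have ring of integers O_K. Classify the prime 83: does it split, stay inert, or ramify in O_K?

Since 210 ≢ 1 mod 4, the ring of integers is ℤ[√210] with discriminant 4·210 = 840.
83 ∤ 840, so 83 is unramified.
(210/83) = 44^41 mod 83 = 1, giving Legendre symbol 1.
d is a quadratic residue mod p, hence 83 splits in O_K.

split — (83) = 𝔭₁𝔭₂ with 𝔭₁ ≠ 𝔭₂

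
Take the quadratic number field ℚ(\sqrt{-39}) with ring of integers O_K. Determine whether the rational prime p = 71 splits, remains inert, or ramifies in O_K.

-39 mod 4 = 1, hence disc K = -39 and O_K = ℤ[(1+√-39)/2].
71 ∤ -39, so 71 is unramified.
Legendre symbol by Euler's criterion: (-39/71) ≡ (-39)^35 ≡ 1 (mod 71), i.e. (-39/71) = 1.
Legendre symbol 1 ⇒ 71 is split.

split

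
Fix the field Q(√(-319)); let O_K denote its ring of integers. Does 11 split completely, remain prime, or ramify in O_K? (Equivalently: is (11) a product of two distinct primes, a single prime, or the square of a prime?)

ramified

d = -319 ≡ 1 (mod 4), so O_K = ℤ[(1+√-319)/2] and disc(K) = d = -319.
Ramification test: 11 | -319. The prime 11 ramifies in K.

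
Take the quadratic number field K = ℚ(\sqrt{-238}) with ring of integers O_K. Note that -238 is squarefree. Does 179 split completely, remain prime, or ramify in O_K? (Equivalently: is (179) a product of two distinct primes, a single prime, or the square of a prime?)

-238 mod 4 = 2, hence disc K = 4·(-238) = -952 and O_K = ℤ[√-238].
Since gcd(179, -952) = 1 the prime 179 does not ramify.
(-238/179) = 120^89 mod 179 = 178, giving Legendre symbol -1.
d is a non-residue mod p, hence 179 remains inert in O_K.

p is inert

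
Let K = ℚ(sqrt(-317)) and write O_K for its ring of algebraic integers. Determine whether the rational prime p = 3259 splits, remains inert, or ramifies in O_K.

d = -317 ≡ 3 (mod 4), so O_K = ℤ[√-317] and disc(K) = 4d = -1268.
disc(K) = -1268 is not divisible by 3259; 3259 is unramified.
Euler's criterion: (-317)^1629 mod 3259 = 3258. Thus (-317|3259) = -1.
d is a non-residue mod p, hence 3259 remains inert in O_K.

p is inert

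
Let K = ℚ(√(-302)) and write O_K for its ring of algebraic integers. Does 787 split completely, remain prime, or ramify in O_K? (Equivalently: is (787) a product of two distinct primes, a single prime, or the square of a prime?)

Since -302 ≢ 1 mod 4, the ring of integers is ℤ[√-302] with discriminant 4·(-302) = -1208.
787 ∤ -1208, so 787 is unramified.
(-302/787) = 485^393 mod 787 = 786, giving Legendre symbol -1.
Legendre symbol -1 ⇒ 787 is inert.

remains prime (inert)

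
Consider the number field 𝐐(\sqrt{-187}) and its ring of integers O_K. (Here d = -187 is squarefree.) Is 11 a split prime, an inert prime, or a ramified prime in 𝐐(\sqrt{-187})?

ramified — (11) = 𝔭²

d = -187 ≡ 1 (mod 4), so O_K = ℤ[(1+√-187)/2] and disc(K) = d = -187.
11 divides disc(K) = -187, so 11 ramifies.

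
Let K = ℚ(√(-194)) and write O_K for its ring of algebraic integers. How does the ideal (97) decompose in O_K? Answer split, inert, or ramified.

ramified — (97) = 𝔭²

-194 mod 4 = 2, hence disc K = 4·(-194) = -776 and O_K = ℤ[√-194].
Ramification test: 97 | -776. The prime 97 ramifies in K.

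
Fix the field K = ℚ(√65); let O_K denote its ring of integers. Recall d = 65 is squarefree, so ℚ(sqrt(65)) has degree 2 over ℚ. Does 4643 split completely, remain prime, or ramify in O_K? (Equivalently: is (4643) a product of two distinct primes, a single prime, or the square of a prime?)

split

d = 65 ≡ 1 (mod 4), so O_K = ℤ[(1+√65)/2] and disc(K) = d = 65.
disc(K) = 65 is not divisible by 4643; 4643 is unramified.
Compute (65/4643) via Euler: 65^((4643-1)/2) mod 4643 = 1, so (65/4643) = 1.
(65/4643) = 1, so 4643 splits.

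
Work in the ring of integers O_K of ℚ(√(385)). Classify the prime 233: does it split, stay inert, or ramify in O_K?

d = 385 ≡ 1 (mod 4), so O_K = ℤ[(1+√385)/2] and disc(K) = d = 385.
disc(K) = 385 is not divisible by 233; 233 is unramified.
(385/233) = 152^116 mod 233 = 1, giving Legendre symbol 1.
Legendre symbol 1 ⇒ 233 is split.

split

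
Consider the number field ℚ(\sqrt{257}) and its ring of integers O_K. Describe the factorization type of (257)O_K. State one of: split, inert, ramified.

Since 257 ≡ 1 mod 4, the ring of integers is ℤ[(1+√257)/2] with discriminant 257.
Ramification test: 257 | 257. The prime 257 ramifies in K.

257 is ramified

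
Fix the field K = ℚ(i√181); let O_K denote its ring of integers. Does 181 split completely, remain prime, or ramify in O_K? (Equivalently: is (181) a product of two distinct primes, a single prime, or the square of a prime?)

d = -181 ≡ 3 (mod 4), so O_K = ℤ[√-181] and disc(K) = 4d = -724.
disc(K) = -724 = 181·(-4), so p = 181 is ramified.

ramifies in O_K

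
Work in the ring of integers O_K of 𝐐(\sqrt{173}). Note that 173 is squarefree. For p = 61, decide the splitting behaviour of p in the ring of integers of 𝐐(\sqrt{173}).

inert

173 mod 4 = 1, hence disc K = 173 and O_K = ℤ[(1+√173)/2].
61 ∤ 173, so 61 is unramified.
(173/61) = 51^30 mod 61 = 60, giving Legendre symbol -1.
Legendre symbol -1 ⇒ 61 is inert.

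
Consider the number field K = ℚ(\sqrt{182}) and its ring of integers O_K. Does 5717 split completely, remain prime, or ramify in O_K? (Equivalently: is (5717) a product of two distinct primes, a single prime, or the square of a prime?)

p splits

d = 182 ≡ 2 (mod 4), so O_K = ℤ[√182] and disc(K) = 4d = 728.
disc(K) = 728 is not divisible by 5717; 5717 is unramified.
Euler's criterion: 182^2858 mod 5717 = 1. Thus (182|5717) = 1.
(182/5717) = 1, so 5717 splits.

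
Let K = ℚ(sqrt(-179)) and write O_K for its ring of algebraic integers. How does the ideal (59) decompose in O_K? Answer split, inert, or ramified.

split

-179 mod 4 = 1, hence disc K = -179 and O_K = ℤ[(1+√-179)/2].
disc(K) = -179 is not divisible by 59; 59 is unramified.
(-179/59) = 57^29 mod 59 = 1, giving Legendre symbol 1.
Legendre symbol 1 ⇒ 59 is split.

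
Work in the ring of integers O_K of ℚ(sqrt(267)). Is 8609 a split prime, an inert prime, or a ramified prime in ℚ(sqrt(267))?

splits completely

267 mod 4 = 3, hence disc K = 4·267 = 1068 and O_K = ℤ[√267].
Since gcd(8609, 1068) = 1 the prime 8609 does not ramify.
(267/8609) = 267^4304 mod 8609 = 1, giving Legendre symbol 1.
Legendre symbol 1 ⇒ 8609 is split.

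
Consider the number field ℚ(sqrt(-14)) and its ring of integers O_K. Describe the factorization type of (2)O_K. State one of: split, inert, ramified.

ramifies in O_K

-14 mod 4 = 2, hence disc K = 4·(-14) = -56 and O_K = ℤ[√-14].
disc(K) = -56 = 2·(-28), so p = 2 is ramified.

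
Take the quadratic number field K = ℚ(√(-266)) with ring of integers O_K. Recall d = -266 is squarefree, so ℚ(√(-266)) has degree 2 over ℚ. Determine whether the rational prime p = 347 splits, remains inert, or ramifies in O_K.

-266 mod 4 = 2, hence disc K = 4·(-266) = -1064 and O_K = ℤ[√-266].
Since gcd(347, -1064) = 1 the prime 347 does not ramify.
Legendre symbol by Euler's criterion: (-266/347) ≡ (-266)^173 ≡ 1 (mod 347), i.e. (-266/347) = 1.
(-266/347) = 1, so 347 splits.

347 splits in O_K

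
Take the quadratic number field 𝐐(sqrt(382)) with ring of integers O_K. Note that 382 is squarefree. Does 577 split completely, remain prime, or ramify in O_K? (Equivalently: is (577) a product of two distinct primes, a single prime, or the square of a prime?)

382 mod 4 = 2, hence disc K = 4·382 = 1528 and O_K = ℤ[√382].
Since gcd(577, 1528) = 1 the prime 577 does not ramify.
Compute (382/577) via Euler: 382^((577-1)/2) mod 577 = 1, so (382/577) = 1.
(382/577) = 1, so 577 splits.

split — (577) = 𝔭₁𝔭₂ with 𝔭₁ ≠ 𝔭₂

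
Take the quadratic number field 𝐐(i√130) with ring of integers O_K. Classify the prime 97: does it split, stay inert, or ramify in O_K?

split

-130 mod 4 = 2, hence disc K = 4·(-130) = -520 and O_K = ℤ[√-130].
Since gcd(97, -520) = 1 the prime 97 does not ramify.
Compute (-130/97) via Euler: 64^((97-1)/2) mod 97 = 1, so (-130/97) = 1.
d is a quadratic residue mod p, hence 97 splits in O_K.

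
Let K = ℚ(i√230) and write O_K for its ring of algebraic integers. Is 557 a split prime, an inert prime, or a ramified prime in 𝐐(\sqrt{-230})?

d = -230 ≡ 2 (mod 4), so O_K = ℤ[√-230] and disc(K) = 4d = -920.
disc(K) = -920 is not divisible by 557; 557 is unramified.
Euler's criterion: (-230)^278 mod 557 = 556. Thus (-230|557) = -1.
Legendre symbol -1 ⇒ 557 is inert.

p is inert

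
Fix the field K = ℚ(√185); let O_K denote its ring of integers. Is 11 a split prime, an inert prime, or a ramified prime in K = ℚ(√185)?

Since 185 ≡ 1 mod 4, the ring of integers is ℤ[(1+√185)/2] with discriminant 185.
11 ∤ 185, so 11 is unramified.
Legendre symbol by Euler's criterion: (185/11) ≡ 185^5 ≡ 1 (mod 11), i.e. (185/11) = 1.
(185/11) = 1, so 11 splits.

split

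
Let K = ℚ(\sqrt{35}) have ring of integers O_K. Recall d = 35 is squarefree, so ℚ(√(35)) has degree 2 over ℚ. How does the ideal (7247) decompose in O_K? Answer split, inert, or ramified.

split

Since 35 ≢ 1 mod 4, the ring of integers is ℤ[√35] with discriminant 4·35 = 140.
Since gcd(7247, 140) = 1 the prime 7247 does not ramify.
Euler's criterion: 35^3623 mod 7247 = 1. Thus (35|7247) = 1.
Legendre symbol 1 ⇒ 7247 is split.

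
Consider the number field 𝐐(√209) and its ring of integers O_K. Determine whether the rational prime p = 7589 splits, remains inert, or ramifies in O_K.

7589 splits in O_K

209 mod 4 = 1, hence disc K = 209 and O_K = ℤ[(1+√209)/2].
7589 ∤ 209, so 7589 is unramified.
Euler's criterion: 209^3794 mod 7589 = 1. Thus (209|7589) = 1.
d is a quadratic residue mod p, hence 7589 splits in O_K.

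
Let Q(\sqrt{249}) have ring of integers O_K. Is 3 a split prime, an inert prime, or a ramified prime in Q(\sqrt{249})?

d = 249 ≡ 1 (mod 4), so O_K = ℤ[(1+√249)/2] and disc(K) = d = 249.
Ramification test: 3 | 249. The prime 3 ramifies in K.

p ramifies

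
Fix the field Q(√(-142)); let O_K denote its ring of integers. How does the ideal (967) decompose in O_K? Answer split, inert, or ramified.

Since -142 ≢ 1 mod 4, the ring of integers is ℤ[√-142] with discriminant 4·(-142) = -568.
967 ∤ -568, so 967 is unramified.
Euler's criterion: (-142)^483 mod 967 = 966. Thus (-142|967) = -1.
d is a non-residue mod p, hence 967 remains inert in O_K.

inert — (967) stays prime in O_K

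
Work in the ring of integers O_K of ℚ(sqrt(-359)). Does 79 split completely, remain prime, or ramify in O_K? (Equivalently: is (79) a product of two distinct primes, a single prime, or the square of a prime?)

Since -359 ≡ 1 mod 4, the ring of integers is ℤ[(1+√-359)/2] with discriminant -359.
disc(K) = -359 is not divisible by 79; 79 is unramified.
Compute (-359/79) via Euler: 36^((79-1)/2) mod 79 = 1, so (-359/79) = 1.
(-359/79) = 1, so 79 splits.

p splits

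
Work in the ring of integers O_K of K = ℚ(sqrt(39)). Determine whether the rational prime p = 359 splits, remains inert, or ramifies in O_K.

Since 39 ≢ 1 mod 4, the ring of integers is ℤ[√39] with discriminant 4·39 = 156.
Since gcd(359, 156) = 1 the prime 359 does not ramify.
Legendre symbol by Euler's criterion: (39/359) ≡ 39^179 ≡ 358 (mod 359), i.e. (39/359) = -1.
(39/359) = -1, so 359 is inert.

inert — (359) stays prime in O_K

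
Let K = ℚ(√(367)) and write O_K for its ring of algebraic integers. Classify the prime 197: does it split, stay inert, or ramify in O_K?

197 remains inert

Since 367 ≢ 1 mod 4, the ring of integers is ℤ[√367] with discriminant 4·367 = 1468.
197 ∤ 1468, so 197 is unramified.
Euler's criterion: 367^98 mod 197 = 196. Thus (367|197) = -1.
d is a non-residue mod p, hence 197 remains inert in O_K.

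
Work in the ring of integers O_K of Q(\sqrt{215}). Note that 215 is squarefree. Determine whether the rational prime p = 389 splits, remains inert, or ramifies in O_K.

d = 215 ≡ 3 (mod 4), so O_K = ℤ[√215] and disc(K) = 4d = 860.
Since gcd(389, 860) = 1 the prime 389 does not ramify.
Legendre symbol by Euler's criterion: (215/389) ≡ 215^194 ≡ 388 (mod 389), i.e. (215/389) = -1.
Legendre symbol -1 ⇒ 389 is inert.

p is inert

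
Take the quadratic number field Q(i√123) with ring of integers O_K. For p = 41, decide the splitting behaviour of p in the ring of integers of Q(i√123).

41 is ramified

-123 mod 4 = 1, hence disc K = -123 and O_K = ℤ[(1+√-123)/2].
41 divides disc(K) = -123, so 41 ramifies.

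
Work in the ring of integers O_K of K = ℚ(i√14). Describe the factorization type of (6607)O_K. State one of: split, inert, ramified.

-14 mod 4 = 2, hence disc K = 4·(-14) = -56 and O_K = ℤ[√-14].
6607 ∤ -56, so 6607 is unramified.
Compute (-14/6607) via Euler: 6593^((6607-1)/2) mod 6607 = 6606, so (-14/6607) = -1.
Legendre symbol -1 ⇒ 6607 is inert.

inert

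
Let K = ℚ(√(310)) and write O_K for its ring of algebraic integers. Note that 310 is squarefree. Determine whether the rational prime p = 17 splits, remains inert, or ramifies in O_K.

splits completely

d = 310 ≡ 2 (mod 4), so O_K = ℤ[√310] and disc(K) = 4d = 1240.
17 ∤ 1240, so 17 is unramified.
(310/17) = 4^8 mod 17 = 1, giving Legendre symbol 1.
d is a quadratic residue mod p, hence 17 splits in O_K.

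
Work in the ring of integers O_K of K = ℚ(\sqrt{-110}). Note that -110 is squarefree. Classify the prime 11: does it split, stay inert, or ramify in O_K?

ramified — (11) = 𝔭²

-110 mod 4 = 2, hence disc K = 4·(-110) = -440 and O_K = ℤ[√-110].
Ramification test: 11 | -440. The prime 11 ramifies in K.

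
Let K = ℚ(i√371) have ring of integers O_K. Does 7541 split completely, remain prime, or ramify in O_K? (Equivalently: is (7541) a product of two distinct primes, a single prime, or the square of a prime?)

d = -371 ≡ 1 (mod 4), so O_K = ℤ[(1+√-371)/2] and disc(K) = d = -371.
7541 ∤ -371, so 7541 is unramified.
Legendre symbol by Euler's criterion: (-371/7541) ≡ (-371)^3770 ≡ 1 (mod 7541), i.e. (-371/7541) = 1.
Legendre symbol 1 ⇒ 7541 is split.

7541 splits in O_K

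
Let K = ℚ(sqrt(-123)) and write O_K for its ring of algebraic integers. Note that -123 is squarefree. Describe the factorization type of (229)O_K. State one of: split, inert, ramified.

-123 mod 4 = 1, hence disc K = -123 and O_K = ℤ[(1+√-123)/2].
disc(K) = -123 is not divisible by 229; 229 is unramified.
(-123/229) = 106^114 mod 229 = 228, giving Legendre symbol -1.
Legendre symbol -1 ⇒ 229 is inert.

inert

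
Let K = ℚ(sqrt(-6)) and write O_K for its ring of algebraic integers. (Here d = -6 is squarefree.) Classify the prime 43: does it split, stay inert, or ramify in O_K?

Since -6 ≢ 1 mod 4, the ring of integers is ℤ[√-6] with discriminant 4·(-6) = -24.
disc(K) = -24 is not divisible by 43; 43 is unramified.
Euler's criterion: (-6)^21 mod 43 = 42. Thus (-6|43) = -1.
Legendre symbol -1 ⇒ 43 is inert.

remains prime (inert)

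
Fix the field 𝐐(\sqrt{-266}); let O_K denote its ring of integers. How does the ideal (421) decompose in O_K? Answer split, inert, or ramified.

p splits

-266 mod 4 = 2, hence disc K = 4·(-266) = -1064 and O_K = ℤ[√-266].
421 ∤ -1064, so 421 is unramified.
Compute (-266/421) via Euler: 155^((421-1)/2) mod 421 = 1, so (-266/421) = 1.
d is a quadratic residue mod p, hence 421 splits in O_K.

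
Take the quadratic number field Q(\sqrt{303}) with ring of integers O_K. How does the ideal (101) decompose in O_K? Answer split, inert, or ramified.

d = 303 ≡ 3 (mod 4), so O_K = ℤ[√303] and disc(K) = 4d = 1212.
101 divides disc(K) = 1212, so 101 ramifies.

ramified — (101) = 𝔭²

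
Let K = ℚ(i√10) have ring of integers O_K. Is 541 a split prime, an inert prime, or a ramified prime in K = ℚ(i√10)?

inert — (541) stays prime in O_K

d = -10 ≡ 2 (mod 4), so O_K = ℤ[√-10] and disc(K) = 4d = -40.
disc(K) = -40 is not divisible by 541; 541 is unramified.
(-10/541) = 531^270 mod 541 = 540, giving Legendre symbol -1.
Legendre symbol -1 ⇒ 541 is inert.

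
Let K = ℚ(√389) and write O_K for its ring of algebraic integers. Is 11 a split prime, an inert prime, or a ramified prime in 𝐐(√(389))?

split — (11) = 𝔭₁𝔭₂ with 𝔭₁ ≠ 𝔭₂

d = 389 ≡ 1 (mod 4), so O_K = ℤ[(1+√389)/2] and disc(K) = d = 389.
Since gcd(11, 389) = 1 the prime 11 does not ramify.
(389/11) = 4^5 mod 11 = 1, giving Legendre symbol 1.
d is a quadratic residue mod p, hence 11 splits in O_K.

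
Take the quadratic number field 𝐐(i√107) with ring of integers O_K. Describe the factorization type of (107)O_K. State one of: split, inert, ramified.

ramifies in O_K

-107 mod 4 = 1, hence disc K = -107 and O_K = ℤ[(1+√-107)/2].
107 divides disc(K) = -107, so 107 ramifies.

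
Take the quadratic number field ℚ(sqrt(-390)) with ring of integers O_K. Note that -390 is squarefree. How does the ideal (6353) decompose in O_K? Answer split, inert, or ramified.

splits completely

Since -390 ≢ 1 mod 4, the ring of integers is ℤ[√-390] with discriminant 4·(-390) = -1560.
Since gcd(6353, -1560) = 1 the prime 6353 does not ramify.
Compute (-390/6353) via Euler: 5963^((6353-1)/2) mod 6353 = 1, so (-390/6353) = 1.
Legendre symbol 1 ⇒ 6353 is split.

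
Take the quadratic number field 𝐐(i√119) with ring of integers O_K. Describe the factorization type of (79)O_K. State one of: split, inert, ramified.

-119 mod 4 = 1, hence disc K = -119 and O_K = ℤ[(1+√-119)/2].
Since gcd(79, -119) = 1 the prime 79 does not ramify.
Legendre symbol by Euler's criterion: (-119/79) ≡ (-119)^39 ≡ 78 (mod 79), i.e. (-119/79) = -1.
d is a non-residue mod p, hence 79 remains inert in O_K.

remains prime (inert)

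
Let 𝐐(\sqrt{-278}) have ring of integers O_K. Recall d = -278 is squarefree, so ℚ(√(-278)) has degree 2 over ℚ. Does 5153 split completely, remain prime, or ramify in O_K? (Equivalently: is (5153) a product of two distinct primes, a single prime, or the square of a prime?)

Since -278 ≢ 1 mod 4, the ring of integers is ℤ[√-278] with discriminant 4·(-278) = -1112.
disc(K) = -1112 is not divisible by 5153; 5153 is unramified.
Euler's criterion: (-278)^2576 mod 5153 = 5152. Thus (-278|5153) = -1.
d is a non-residue mod p, hence 5153 remains inert in O_K.

p is inert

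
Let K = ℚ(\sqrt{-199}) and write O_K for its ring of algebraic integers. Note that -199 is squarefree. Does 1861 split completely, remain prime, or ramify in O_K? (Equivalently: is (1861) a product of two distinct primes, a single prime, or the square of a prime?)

d = -199 ≡ 1 (mod 4), so O_K = ℤ[(1+√-199)/2] and disc(K) = d = -199.
Since gcd(1861, -199) = 1 the prime 1861 does not ramify.
(-199/1861) = 1662^930 mod 1861 = 1, giving Legendre symbol 1.
Legendre symbol 1 ⇒ 1861 is split.

split — (1861) = 𝔭₁𝔭₂ with 𝔭₁ ≠ 𝔭₂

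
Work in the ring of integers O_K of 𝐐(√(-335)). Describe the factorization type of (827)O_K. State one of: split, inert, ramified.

inert — (827) stays prime in O_K

Since -335 ≡ 1 mod 4, the ring of integers is ℤ[(1+√-335)/2] with discriminant -335.
Since gcd(827, -335) = 1 the prime 827 does not ramify.
Compute (-335/827) via Euler: 492^((827-1)/2) mod 827 = 826, so (-335/827) = -1.
Legendre symbol -1 ⇒ 827 is inert.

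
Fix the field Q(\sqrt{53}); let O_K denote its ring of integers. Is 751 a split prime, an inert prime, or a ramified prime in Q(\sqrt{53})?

d = 53 ≡ 1 (mod 4), so O_K = ℤ[(1+√53)/2] and disc(K) = d = 53.
Since gcd(751, 53) = 1 the prime 751 does not ramify.
Euler's criterion: 53^375 mod 751 = 1. Thus (53|751) = 1.
d is a quadratic residue mod p, hence 751 splits in O_K.

751 splits in O_K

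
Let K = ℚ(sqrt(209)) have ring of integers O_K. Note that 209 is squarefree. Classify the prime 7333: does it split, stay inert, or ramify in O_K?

split

d = 209 ≡ 1 (mod 4), so O_K = ℤ[(1+√209)/2] and disc(K) = d = 209.
disc(K) = 209 is not divisible by 7333; 7333 is unramified.
Compute (209/7333) via Euler: 209^((7333-1)/2) mod 7333 = 1, so (209/7333) = 1.
(209/7333) = 1, so 7333 splits.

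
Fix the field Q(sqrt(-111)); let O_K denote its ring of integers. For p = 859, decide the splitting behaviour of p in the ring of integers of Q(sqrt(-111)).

d = -111 ≡ 1 (mod 4), so O_K = ℤ[(1+√-111)/2] and disc(K) = d = -111.
859 ∤ -111, so 859 is unramified.
Euler's criterion: (-111)^429 mod 859 = 858. Thus (-111|859) = -1.
(-111/859) = -1, so 859 is inert.

inert — (859) stays prime in O_K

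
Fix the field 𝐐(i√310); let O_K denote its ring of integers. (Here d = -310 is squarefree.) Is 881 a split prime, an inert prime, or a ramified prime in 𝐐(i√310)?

inert

d = -310 ≡ 2 (mod 4), so O_K = ℤ[√-310] and disc(K) = 4d = -1240.
881 ∤ -1240, so 881 is unramified.
Legendre symbol by Euler's criterion: (-310/881) ≡ (-310)^440 ≡ 880 (mod 881), i.e. (-310/881) = -1.
d is a non-residue mod p, hence 881 remains inert in O_K.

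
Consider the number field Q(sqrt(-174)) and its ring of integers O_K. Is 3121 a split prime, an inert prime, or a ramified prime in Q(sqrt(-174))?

3121 remains inert

d = -174 ≡ 2 (mod 4), so O_K = ℤ[√-174] and disc(K) = 4d = -696.
3121 ∤ -696, so 3121 is unramified.
Compute (-174/3121) via Euler: 2947^((3121-1)/2) mod 3121 = 3120, so (-174/3121) = -1.
Legendre symbol -1 ⇒ 3121 is inert.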